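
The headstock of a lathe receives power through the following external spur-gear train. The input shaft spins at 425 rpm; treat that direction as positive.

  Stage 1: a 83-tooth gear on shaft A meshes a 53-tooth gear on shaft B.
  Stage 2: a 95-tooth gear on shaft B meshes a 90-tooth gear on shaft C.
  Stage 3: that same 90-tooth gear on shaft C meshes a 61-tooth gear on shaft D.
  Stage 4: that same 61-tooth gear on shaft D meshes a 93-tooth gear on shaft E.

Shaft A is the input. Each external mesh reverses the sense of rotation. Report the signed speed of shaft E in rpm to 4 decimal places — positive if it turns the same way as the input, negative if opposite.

+679.8793 rpm (same as input, |ω| = 679.8793 rpm)

Stage 1 [83T→53T]: ω = 425.0000×83/53 = 665.5660 rpm, dir flips to −; running = −665.5660
Stage 2 [95T→90T]: ω = 665.5660×95/90 = 702.5419 rpm, dir flips to +; running = +702.5419
Stage 3 [90T→61T]: ω = 702.5419×90/61 = 1036.5373 rpm, dir flips to −; running = −1036.5373
Stage 4 [61T→93T]: ω = 1036.5373×61/93 = 679.8793 rpm, dir flips to +; running = +679.8793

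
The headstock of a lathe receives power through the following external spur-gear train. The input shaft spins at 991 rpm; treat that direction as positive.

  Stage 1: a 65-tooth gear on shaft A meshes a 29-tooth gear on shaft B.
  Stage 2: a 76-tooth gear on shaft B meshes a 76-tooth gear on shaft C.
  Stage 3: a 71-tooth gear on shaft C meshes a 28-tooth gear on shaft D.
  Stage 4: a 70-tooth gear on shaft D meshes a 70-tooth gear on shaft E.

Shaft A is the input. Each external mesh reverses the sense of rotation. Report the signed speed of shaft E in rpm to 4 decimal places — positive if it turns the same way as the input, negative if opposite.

Stage 1 [65T→29T]: ω = 991.0000×65/29 = 2221.2069 rpm, dir flips to −; running = −2221.2069
Stage 2 [76T→76T]: ω = 2221.2069×76/76 = 2221.2069 rpm, dir flips to +; running = +2221.2069
Stage 3 [71T→28T]: ω = 2221.2069×71/28 = 5632.3461 rpm, dir flips to −; running = −5632.3461
Stage 4 [70T→70T]: ω = 5632.3461×70/70 = 5632.3461 rpm, dir flips to +; running = +5632.3461

+5632.3461 rpm (same as input, |ω| = 5632.3461 rpm)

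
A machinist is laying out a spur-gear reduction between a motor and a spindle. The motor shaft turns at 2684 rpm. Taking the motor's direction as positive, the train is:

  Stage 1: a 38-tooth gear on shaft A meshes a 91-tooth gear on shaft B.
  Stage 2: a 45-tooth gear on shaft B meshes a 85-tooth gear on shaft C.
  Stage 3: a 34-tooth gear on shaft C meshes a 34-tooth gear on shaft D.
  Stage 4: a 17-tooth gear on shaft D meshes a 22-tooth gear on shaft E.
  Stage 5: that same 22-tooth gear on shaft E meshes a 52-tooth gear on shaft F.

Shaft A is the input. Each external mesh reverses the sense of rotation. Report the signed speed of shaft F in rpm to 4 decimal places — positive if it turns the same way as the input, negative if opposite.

-193.9831 rpm (opposite to input, |ω| = 193.9831 rpm)

Stage 1 [38T→91T]: ω = 2684.0000×38/91 = 1120.7912 rpm, dir flips to −; running = −1120.7912
Stage 2 [45T→85T]: ω = 1120.7912×45/85 = 593.3601 rpm, dir flips to +; running = +593.3601
Stage 3 [34T→34T]: ω = 593.3601×34/34 = 593.3601 rpm, dir flips to −; running = −593.3601
Stage 4 [17T→22T]: ω = 593.3601×17/22 = 458.5055 rpm, dir flips to +; running = +458.5055
Stage 5 [22T→52T]: ω = 458.5055×22/52 = 193.9831 rpm, dir flips to −; running = −193.9831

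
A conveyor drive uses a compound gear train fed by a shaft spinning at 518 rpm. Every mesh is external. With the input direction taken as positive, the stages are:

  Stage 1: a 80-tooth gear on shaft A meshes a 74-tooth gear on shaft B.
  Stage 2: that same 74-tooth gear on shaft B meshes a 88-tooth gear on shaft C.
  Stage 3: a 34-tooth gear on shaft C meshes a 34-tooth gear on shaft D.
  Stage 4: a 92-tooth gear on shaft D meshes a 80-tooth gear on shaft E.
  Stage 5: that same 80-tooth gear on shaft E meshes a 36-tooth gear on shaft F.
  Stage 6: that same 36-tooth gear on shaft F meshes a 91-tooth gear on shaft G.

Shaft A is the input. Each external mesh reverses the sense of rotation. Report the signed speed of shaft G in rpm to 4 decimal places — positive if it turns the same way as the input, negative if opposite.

Stage 1 [80T→74T]: ω = 518.0000×80/74 = 560.0000 rpm, dir flips to −; running = −560.0000
Stage 2 [74T→88T]: ω = 560.0000×74/88 = 470.9091 rpm, dir flips to +; running = +470.9091
Stage 3 [34T→34T]: ω = 470.9091×34/34 = 470.9091 rpm, dir flips to −; running = −470.9091
Stage 4 [92T→80T]: ω = 470.9091×92/80 = 541.5455 rpm, dir flips to +; running = +541.5455
Stage 5 [80T→36T]: ω = 541.5455×80/36 = 1203.4343 rpm, dir flips to −; running = −1203.4343
Stage 6 [36T→91T]: ω = 1203.4343×36/91 = 476.0839 rpm, dir flips to +; running = +476.0839

+476.0839 rpm (same as input, |ω| = 476.0839 rpm)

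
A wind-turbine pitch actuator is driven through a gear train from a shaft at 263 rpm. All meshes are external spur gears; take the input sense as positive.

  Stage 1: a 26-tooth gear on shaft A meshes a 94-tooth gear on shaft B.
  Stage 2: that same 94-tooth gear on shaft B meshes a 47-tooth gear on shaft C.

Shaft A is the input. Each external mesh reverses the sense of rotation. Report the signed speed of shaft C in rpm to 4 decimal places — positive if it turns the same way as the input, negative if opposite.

Stage 1 [26T→94T]: ω = 263.0000×26/94 = 72.7447 rpm, dir flips to −; running = −72.7447
Stage 2 [94T→47T]: ω = 72.7447×94/47 = 145.4894 rpm, dir flips to +; running = +145.4894

+145.4894 rpm (same as input, |ω| = 145.4894 rpm)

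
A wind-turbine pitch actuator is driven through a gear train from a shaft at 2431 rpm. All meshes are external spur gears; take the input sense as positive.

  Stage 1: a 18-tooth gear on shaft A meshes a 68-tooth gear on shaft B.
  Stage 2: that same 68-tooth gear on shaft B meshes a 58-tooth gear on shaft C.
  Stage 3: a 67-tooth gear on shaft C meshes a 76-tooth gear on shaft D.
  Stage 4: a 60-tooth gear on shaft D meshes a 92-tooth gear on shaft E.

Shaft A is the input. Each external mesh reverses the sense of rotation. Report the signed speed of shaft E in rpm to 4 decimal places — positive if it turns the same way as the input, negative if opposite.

+433.7646 rpm (same as input, |ω| = 433.7646 rpm)

Stage 1 [18T→68T]: ω = 2431.0000×18/68 = 643.5000 rpm, dir flips to −; running = −643.5000
Stage 2 [68T→58T]: ω = 643.5000×68/58 = 754.4483 rpm, dir flips to +; running = +754.4483
Stage 3 [67T→76T]: ω = 754.4483×67/76 = 665.1057 rpm, dir flips to −; running = −665.1057
Stage 4 [60T→92T]: ω = 665.1057×60/92 = 433.7646 rpm, dir flips to +; running = +433.7646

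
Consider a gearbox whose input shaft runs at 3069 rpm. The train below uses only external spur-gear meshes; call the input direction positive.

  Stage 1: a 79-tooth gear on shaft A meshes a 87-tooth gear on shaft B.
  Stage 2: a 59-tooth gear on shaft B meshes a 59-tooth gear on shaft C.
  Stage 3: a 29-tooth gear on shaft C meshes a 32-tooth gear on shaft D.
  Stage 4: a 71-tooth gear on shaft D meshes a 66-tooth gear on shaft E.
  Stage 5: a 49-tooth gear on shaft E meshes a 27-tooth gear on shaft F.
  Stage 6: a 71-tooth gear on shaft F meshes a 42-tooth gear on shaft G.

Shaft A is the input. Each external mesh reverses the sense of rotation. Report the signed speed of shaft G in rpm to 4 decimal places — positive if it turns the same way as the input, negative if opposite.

Stage 1 [79T→87T]: ω = 3069.0000×79/87 = 2786.7931 rpm, dir flips to −; running = −2786.7931
Stage 2 [59T→59T]: ω = 2786.7931×59/59 = 2786.7931 rpm, dir flips to +; running = +2786.7931
Stage 3 [29T→32T]: ω = 2786.7931×29/32 = 2525.5312 rpm, dir flips to −; running = −2525.5312
Stage 4 [71T→66T]: ω = 2525.5312×71/66 = 2716.8594 rpm, dir flips to +; running = +2716.8594
Stage 5 [49T→27T]: ω = 2716.8594×49/27 = 4930.5966 rpm, dir flips to −; running = −4930.5966
Stage 6 [71T→42T]: ω = 4930.5966×71/42 = 8335.0562 rpm, dir flips to +; running = +8335.0562

+8335.0562 rpm (same as input, |ω| = 8335.0562 rpm)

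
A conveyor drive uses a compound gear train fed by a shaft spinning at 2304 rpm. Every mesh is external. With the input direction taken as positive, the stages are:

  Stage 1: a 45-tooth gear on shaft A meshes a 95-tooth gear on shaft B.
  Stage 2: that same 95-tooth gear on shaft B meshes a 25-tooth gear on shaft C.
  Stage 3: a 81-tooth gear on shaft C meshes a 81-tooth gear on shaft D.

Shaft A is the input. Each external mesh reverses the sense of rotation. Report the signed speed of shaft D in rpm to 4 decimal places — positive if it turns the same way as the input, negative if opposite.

Stage 1 [45T→95T]: ω = 2304.0000×45/95 = 1091.3684 rpm, dir flips to −; running = −1091.3684
Stage 2 [95T→25T]: ω = 1091.3684×95/25 = 4147.2000 rpm, dir flips to +; running = +4147.2000
Stage 3 [81T→81T]: ω = 4147.2000×81/81 = 4147.2000 rpm, dir flips to −; running = −4147.2000

-4147.2000 rpm (opposite to input, |ω| = 4147.2000 rpm)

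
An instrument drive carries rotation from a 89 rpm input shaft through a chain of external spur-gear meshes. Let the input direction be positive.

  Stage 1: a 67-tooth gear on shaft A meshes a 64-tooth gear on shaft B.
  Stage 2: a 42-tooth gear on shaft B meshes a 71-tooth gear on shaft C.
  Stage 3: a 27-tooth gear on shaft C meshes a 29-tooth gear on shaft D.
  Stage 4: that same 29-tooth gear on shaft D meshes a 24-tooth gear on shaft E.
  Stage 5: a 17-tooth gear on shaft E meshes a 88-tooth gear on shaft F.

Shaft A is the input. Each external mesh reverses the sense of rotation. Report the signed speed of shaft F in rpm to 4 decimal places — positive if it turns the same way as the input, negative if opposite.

-11.9783 rpm (opposite to input, |ω| = 11.9783 rpm)

Stage 1 [67T→64T]: ω = 89.0000×67/64 = 93.1719 rpm, dir flips to −; running = −93.1719
Stage 2 [42T→71T]: ω = 93.1719×42/71 = 55.1158 rpm, dir flips to +; running = +55.1158
Stage 3 [27T→29T]: ω = 55.1158×27/29 = 51.3147 rpm, dir flips to −; running = −51.3147
Stage 4 [29T→24T]: ω = 51.3147×29/24 = 62.0052 rpm, dir flips to +; running = +62.0052
Stage 5 [17T→88T]: ω = 62.0052×17/88 = 11.9783 rpm, dir flips to −; running = −11.9783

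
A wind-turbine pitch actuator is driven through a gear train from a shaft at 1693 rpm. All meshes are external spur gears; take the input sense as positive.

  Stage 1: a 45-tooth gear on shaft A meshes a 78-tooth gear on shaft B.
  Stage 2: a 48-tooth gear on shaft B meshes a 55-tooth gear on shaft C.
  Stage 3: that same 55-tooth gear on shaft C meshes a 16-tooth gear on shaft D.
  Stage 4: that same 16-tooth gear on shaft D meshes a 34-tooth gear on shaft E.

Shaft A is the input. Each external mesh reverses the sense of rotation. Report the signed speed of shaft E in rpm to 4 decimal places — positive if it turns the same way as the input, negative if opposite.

+1378.9140 rpm (same as input, |ω| = 1378.9140 rpm)

Stage 1 [45T→78T]: ω = 1693.0000×45/78 = 976.7308 rpm, dir flips to −; running = −976.7308
Stage 2 [48T→55T]: ω = 976.7308×48/55 = 852.4196 rpm, dir flips to +; running = +852.4196
Stage 3 [55T→16T]: ω = 852.4196×55/16 = 2930.1923 rpm, dir flips to −; running = −2930.1923
Stage 4 [16T→34T]: ω = 2930.1923×16/34 = 1378.9140 rpm, dir flips to +; running = +1378.9140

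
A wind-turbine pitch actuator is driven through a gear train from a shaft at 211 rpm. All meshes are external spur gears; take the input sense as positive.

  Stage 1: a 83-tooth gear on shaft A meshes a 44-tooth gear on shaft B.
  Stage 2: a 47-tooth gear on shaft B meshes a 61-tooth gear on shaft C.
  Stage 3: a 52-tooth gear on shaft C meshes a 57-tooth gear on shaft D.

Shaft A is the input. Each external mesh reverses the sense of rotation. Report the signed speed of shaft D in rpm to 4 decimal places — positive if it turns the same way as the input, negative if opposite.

-279.7721 rpm (opposite to input, |ω| = 279.7721 rpm)

Stage 1 [83T→44T]: ω = 211.0000×83/44 = 398.0227 rpm, dir flips to −; running = −398.0227
Stage 2 [47T→61T]: ω = 398.0227×47/61 = 306.6732 rpm, dir flips to +; running = +306.6732
Stage 3 [52T→57T]: ω = 306.6732×52/57 = 279.7721 rpm, dir flips to −; running = −279.7721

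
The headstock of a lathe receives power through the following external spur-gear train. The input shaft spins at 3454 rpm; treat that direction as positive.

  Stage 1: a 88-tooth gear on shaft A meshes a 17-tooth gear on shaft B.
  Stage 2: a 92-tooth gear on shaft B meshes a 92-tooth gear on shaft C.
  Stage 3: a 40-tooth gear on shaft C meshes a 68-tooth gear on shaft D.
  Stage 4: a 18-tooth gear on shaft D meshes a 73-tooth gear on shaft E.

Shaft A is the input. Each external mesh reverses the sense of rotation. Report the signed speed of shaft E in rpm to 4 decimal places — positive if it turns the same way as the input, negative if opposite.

+2593.3242 rpm (same as input, |ω| = 2593.3242 rpm)

Stage 1 [88T→17T]: ω = 3454.0000×88/17 = 17879.5294 rpm, dir flips to −; running = −17879.5294
Stage 2 [92T→92T]: ω = 17879.5294×92/92 = 17879.5294 rpm, dir flips to +; running = +17879.5294
Stage 3 [40T→68T]: ω = 17879.5294×40/68 = 10517.3702 rpm, dir flips to −; running = −10517.3702
Stage 4 [18T→73T]: ω = 10517.3702×18/73 = 2593.3242 rpm, dir flips to +; running = +2593.3242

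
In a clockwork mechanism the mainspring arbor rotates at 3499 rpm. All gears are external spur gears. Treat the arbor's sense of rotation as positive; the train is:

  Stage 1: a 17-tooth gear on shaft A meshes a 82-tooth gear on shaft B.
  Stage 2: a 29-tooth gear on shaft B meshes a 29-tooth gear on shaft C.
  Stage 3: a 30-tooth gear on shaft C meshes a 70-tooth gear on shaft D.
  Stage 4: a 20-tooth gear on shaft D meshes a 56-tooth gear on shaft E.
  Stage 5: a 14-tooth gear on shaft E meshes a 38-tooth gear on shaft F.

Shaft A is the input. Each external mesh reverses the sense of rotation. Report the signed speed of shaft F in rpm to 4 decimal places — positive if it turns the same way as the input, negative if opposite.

-40.9062 rpm (opposite to input, |ω| = 40.9062 rpm)

Stage 1 [17T→82T]: ω = 3499.0000×17/82 = 725.4024 rpm, dir flips to −; running = −725.4024
Stage 2 [29T→29T]: ω = 725.4024×29/29 = 725.4024 rpm, dir flips to +; running = +725.4024
Stage 3 [30T→70T]: ω = 725.4024×30/70 = 310.8868 rpm, dir flips to −; running = −310.8868
Stage 4 [20T→56T]: ω = 310.8868×20/56 = 111.0310 rpm, dir flips to +; running = +111.0310
Stage 5 [14T→38T]: ω = 111.0310×14/38 = 40.9062 rpm, dir flips to −; running = −40.9062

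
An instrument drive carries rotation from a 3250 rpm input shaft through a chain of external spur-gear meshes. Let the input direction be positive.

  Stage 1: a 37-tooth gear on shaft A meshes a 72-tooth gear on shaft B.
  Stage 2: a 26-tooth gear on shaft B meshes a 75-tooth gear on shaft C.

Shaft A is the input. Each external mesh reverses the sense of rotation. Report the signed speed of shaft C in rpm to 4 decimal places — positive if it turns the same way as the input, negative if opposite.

+578.9815 rpm (same as input, |ω| = 578.9815 rpm)

Stage 1 [37T→72T]: ω = 3250.0000×37/72 = 1670.1389 rpm, dir flips to −; running = −1670.1389
Stage 2 [26T→75T]: ω = 1670.1389×26/75 = 578.9815 rpm, dir flips to +; running = +578.9815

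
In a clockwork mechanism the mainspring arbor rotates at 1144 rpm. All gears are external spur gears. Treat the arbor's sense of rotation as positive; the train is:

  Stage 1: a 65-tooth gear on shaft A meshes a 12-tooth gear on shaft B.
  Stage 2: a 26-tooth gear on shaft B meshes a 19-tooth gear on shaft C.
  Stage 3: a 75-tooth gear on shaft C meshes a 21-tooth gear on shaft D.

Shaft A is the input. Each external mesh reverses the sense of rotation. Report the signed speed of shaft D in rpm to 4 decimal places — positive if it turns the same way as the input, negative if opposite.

-30284.4612 rpm (opposite to input, |ω| = 30284.4612 rpm)

Stage 1 [65T→12T]: ω = 1144.0000×65/12 = 6196.6667 rpm, dir flips to −; running = −6196.6667
Stage 2 [26T→19T]: ω = 6196.6667×26/19 = 8479.6491 rpm, dir flips to +; running = +8479.6491
Stage 3 [75T→21T]: ω = 8479.6491×75/21 = 30284.4612 rpm, dir flips to −; running = −30284.4612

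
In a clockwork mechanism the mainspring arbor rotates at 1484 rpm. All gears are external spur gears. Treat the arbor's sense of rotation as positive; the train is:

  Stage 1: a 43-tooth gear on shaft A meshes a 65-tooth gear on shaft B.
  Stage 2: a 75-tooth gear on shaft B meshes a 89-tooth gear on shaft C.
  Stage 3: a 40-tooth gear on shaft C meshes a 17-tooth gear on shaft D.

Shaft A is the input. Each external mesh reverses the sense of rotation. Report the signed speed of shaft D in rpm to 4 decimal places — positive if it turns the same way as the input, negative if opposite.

-1946.5758 rpm (opposite to input, |ω| = 1946.5758 rpm)

Stage 1 [43T→65T]: ω = 1484.0000×43/65 = 981.7231 rpm, dir flips to −; running = −981.7231
Stage 2 [75T→89T]: ω = 981.7231×75/89 = 827.2947 rpm, dir flips to +; running = +827.2947
Stage 3 [40T→17T]: ω = 827.2947×40/17 = 1946.5758 rpm, dir flips to −; running = −1946.5758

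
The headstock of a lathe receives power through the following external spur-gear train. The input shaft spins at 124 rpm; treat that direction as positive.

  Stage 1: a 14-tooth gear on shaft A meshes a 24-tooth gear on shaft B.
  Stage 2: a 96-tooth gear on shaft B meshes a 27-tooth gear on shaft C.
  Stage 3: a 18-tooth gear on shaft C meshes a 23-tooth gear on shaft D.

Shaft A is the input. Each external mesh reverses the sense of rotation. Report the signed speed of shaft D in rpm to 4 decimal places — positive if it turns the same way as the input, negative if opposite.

-201.2754 rpm (opposite to input, |ω| = 201.2754 rpm)

Stage 1 [14T→24T]: ω = 124.0000×14/24 = 72.3333 rpm, dir flips to −; running = −72.3333
Stage 2 [96T→27T]: ω = 72.3333×96/27 = 257.1852 rpm, dir flips to +; running = +257.1852
Stage 3 [18T→23T]: ω = 257.1852×18/23 = 201.2754 rpm, dir flips to −; running = −201.2754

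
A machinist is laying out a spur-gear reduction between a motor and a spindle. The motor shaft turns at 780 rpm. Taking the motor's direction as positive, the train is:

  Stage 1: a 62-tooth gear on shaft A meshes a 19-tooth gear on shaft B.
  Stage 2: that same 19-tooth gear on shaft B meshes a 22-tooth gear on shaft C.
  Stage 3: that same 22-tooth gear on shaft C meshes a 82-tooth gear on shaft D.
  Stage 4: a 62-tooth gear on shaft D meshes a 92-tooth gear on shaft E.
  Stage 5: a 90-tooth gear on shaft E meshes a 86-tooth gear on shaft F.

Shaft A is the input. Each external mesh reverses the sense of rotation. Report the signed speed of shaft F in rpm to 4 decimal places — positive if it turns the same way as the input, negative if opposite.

-415.9301 rpm (opposite to input, |ω| = 415.9301 rpm)

Stage 1 [62T→19T]: ω = 780.0000×62/19 = 2545.2632 rpm, dir flips to −; running = −2545.2632
Stage 2 [19T→22T]: ω = 2545.2632×19/22 = 2198.1818 rpm, dir flips to +; running = +2198.1818
Stage 3 [22T→82T]: ω = 2198.1818×22/82 = 589.7561 rpm, dir flips to −; running = −589.7561
Stage 4 [62T→92T]: ω = 589.7561×62/92 = 397.4443 rpm, dir flips to +; running = +397.4443
Stage 5 [90T→86T]: ω = 397.4443×90/86 = 415.9301 rpm, dir flips to −; running = −415.9301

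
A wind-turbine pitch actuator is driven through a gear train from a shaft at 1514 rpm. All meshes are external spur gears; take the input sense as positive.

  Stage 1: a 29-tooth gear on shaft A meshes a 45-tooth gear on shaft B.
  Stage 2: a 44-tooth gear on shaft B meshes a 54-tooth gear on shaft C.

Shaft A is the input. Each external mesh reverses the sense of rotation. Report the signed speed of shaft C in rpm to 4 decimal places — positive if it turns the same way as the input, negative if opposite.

Stage 1 [29T→45T]: ω = 1514.0000×29/45 = 975.6889 rpm, dir flips to −; running = −975.6889
Stage 2 [44T→54T]: ω = 975.6889×44/54 = 795.0058 rpm, dir flips to +; running = +795.0058

+795.0058 rpm (same as input, |ω| = 795.0058 rpm)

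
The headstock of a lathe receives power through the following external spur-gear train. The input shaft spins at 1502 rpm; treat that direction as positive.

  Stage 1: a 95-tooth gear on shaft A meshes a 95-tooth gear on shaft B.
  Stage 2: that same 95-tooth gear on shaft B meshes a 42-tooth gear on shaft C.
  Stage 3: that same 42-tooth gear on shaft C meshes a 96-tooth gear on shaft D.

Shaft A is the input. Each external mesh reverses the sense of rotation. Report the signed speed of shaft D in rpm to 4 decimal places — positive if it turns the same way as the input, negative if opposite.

Stage 1 [95T→95T]: ω = 1502.0000×95/95 = 1502.0000 rpm, dir flips to −; running = −1502.0000
Stage 2 [95T→42T]: ω = 1502.0000×95/42 = 3397.3810 rpm, dir flips to +; running = +3397.3810
Stage 3 [42T→96T]: ω = 3397.3810×42/96 = 1486.3542 rpm, dir flips to −; running = −1486.3542

-1486.3542 rpm (opposite to input, |ω| = 1486.3542 rpm)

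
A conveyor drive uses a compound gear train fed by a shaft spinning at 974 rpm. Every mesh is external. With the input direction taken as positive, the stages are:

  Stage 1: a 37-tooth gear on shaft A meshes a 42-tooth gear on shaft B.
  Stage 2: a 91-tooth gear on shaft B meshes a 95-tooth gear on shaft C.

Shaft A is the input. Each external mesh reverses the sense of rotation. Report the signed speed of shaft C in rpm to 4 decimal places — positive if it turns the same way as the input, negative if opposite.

+821.9193 rpm (same as input, |ω| = 821.9193 rpm)

Stage 1 [37T→42T]: ω = 974.0000×37/42 = 858.0476 rpm, dir flips to −; running = −858.0476
Stage 2 [91T→95T]: ω = 858.0476×91/95 = 821.9193 rpm, dir flips to +; running = +821.9193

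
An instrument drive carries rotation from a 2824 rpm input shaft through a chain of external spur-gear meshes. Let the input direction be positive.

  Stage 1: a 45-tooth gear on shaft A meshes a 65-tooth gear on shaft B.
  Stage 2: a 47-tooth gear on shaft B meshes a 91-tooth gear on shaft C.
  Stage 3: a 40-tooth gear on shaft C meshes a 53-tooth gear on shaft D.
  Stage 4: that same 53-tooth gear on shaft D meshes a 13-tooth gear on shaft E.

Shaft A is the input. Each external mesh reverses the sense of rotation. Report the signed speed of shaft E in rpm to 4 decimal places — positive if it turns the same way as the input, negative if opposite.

+3106.9692 rpm (same as input, |ω| = 3106.9692 rpm)

Stage 1 [45T→65T]: ω = 2824.0000×45/65 = 1955.0769 rpm, dir flips to −; running = −1955.0769
Stage 2 [47T→91T]: ω = 1955.0769×47/91 = 1009.7650 rpm, dir flips to +; running = +1009.7650
Stage 3 [40T→53T]: ω = 1009.7650×40/53 = 762.0868 rpm, dir flips to −; running = −762.0868
Stage 4 [53T→13T]: ω = 762.0868×53/13 = 3106.9692 rpm, dir flips to +; running = +3106.9692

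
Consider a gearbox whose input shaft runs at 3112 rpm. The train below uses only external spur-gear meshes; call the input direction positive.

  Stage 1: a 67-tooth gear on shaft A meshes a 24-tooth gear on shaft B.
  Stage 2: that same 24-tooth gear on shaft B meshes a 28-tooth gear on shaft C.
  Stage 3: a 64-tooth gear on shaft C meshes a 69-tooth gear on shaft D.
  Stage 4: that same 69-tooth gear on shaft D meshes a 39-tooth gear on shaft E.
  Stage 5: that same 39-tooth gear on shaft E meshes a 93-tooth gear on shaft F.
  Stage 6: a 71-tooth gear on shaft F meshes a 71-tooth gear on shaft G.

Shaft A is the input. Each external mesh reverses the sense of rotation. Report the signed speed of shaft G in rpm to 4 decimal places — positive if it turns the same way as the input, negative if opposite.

Stage 1 [67T→24T]: ω = 3112.0000×67/24 = 8687.6667 rpm, dir flips to −; running = −8687.6667
Stage 2 [24T→28T]: ω = 8687.6667×24/28 = 7446.5714 rpm, dir flips to +; running = +7446.5714
Stage 3 [64T→69T]: ω = 7446.5714×64/69 = 6906.9648 rpm, dir flips to −; running = −6906.9648
Stage 4 [69T→39T]: ω = 6906.9648×69/39 = 12220.0147 rpm, dir flips to +; running = +12220.0147
Stage 5 [39T→93T]: ω = 12220.0147×39/93 = 5124.5223 rpm, dir flips to −; running = −5124.5223
Stage 6 [71T→71T]: ω = 5124.5223×71/71 = 5124.5223 rpm, dir flips to +; running = +5124.5223

+5124.5223 rpm (same as input, |ω| = 5124.5223 rpm)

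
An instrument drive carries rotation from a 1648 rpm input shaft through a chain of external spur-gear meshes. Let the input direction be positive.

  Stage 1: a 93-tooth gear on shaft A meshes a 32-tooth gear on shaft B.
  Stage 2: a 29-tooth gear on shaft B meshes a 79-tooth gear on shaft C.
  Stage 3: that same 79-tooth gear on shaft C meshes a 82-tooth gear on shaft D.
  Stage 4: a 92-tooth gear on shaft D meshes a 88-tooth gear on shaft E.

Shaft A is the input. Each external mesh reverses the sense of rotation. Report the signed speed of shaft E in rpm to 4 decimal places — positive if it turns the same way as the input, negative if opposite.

+1770.8406 rpm (same as input, |ω| = 1770.8406 rpm)

Stage 1 [93T→32T]: ω = 1648.0000×93/32 = 4789.5000 rpm, dir flips to −; running = −4789.5000
Stage 2 [29T→79T]: ω = 4789.5000×29/79 = 1758.1709 rpm, dir flips to +; running = +1758.1709
Stage 3 [79T→82T]: ω = 1758.1709×79/82 = 1693.8476 rpm, dir flips to −; running = −1693.8476
Stage 4 [92T→88T]: ω = 1693.8476×92/88 = 1770.8406 rpm, dir flips to +; running = +1770.8406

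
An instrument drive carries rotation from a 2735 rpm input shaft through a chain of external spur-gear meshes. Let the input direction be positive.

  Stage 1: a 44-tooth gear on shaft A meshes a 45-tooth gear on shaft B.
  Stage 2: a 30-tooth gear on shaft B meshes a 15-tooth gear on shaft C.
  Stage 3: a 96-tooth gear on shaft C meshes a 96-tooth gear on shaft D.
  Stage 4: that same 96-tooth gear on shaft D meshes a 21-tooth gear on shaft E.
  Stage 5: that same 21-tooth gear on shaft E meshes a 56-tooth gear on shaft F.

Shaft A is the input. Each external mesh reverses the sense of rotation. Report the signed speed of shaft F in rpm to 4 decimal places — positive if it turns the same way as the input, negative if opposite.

Stage 1 [44T→45T]: ω = 2735.0000×44/45 = 2674.2222 rpm, dir flips to −; running = −2674.2222
Stage 2 [30T→15T]: ω = 2674.2222×30/15 = 5348.4444 rpm, dir flips to +; running = +5348.4444
Stage 3 [96T→96T]: ω = 5348.4444×96/96 = 5348.4444 rpm, dir flips to −; running = −5348.4444
Stage 4 [96T→21T]: ω = 5348.4444×96/21 = 24450.0317 rpm, dir flips to +; running = +24450.0317
Stage 5 [21T→56T]: ω = 24450.0317×21/56 = 9168.7619 rpm, dir flips to −; running = −9168.7619

-9168.7619 rpm (opposite to input, |ω| = 9168.7619 rpm)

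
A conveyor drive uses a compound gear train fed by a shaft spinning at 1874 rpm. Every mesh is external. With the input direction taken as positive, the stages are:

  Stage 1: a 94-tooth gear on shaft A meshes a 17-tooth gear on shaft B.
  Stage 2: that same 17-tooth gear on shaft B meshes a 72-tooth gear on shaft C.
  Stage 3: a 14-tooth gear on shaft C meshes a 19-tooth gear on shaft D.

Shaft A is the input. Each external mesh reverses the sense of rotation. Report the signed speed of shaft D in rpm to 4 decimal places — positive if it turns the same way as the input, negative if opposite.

Stage 1 [94T→17T]: ω = 1874.0000×94/17 = 10362.1176 rpm, dir flips to −; running = −10362.1176
Stage 2 [17T→72T]: ω = 10362.1176×17/72 = 2446.6111 rpm, dir flips to +; running = +2446.6111
Stage 3 [14T→19T]: ω = 2446.6111×14/19 = 1802.7661 rpm, dir flips to −; running = −1802.7661

-1802.7661 rpm (opposite to input, |ω| = 1802.7661 rpm)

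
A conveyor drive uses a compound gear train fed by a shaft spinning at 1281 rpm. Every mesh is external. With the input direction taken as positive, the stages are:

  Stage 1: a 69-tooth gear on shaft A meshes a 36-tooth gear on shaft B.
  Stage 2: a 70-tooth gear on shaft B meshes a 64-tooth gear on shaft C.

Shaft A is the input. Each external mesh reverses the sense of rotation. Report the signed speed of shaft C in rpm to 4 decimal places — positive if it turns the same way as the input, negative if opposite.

Stage 1 [69T→36T]: ω = 1281.0000×69/36 = 2455.2500 rpm, dir flips to −; running = −2455.2500
Stage 2 [70T→64T]: ω = 2455.2500×70/64 = 2685.4297 rpm, dir flips to +; running = +2685.4297

+2685.4297 rpm (same as input, |ω| = 2685.4297 rpm)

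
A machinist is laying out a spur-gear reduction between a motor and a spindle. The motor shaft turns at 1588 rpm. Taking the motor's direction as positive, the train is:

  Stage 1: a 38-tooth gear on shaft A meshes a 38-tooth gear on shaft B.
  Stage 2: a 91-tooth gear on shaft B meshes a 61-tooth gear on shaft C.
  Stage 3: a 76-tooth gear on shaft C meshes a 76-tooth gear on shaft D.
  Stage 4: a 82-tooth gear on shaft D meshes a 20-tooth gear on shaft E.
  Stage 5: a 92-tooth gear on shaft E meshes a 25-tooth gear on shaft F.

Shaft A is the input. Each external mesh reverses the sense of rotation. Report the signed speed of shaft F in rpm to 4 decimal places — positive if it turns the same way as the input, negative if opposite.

-35743.2247 rpm (opposite to input, |ω| = 35743.2247 rpm)

Stage 1 [38T→38T]: ω = 1588.0000×38/38 = 1588.0000 rpm, dir flips to −; running = −1588.0000
Stage 2 [91T→61T]: ω = 1588.0000×91/61 = 2368.9836 rpm, dir flips to +; running = +2368.9836
Stage 3 [76T→76T]: ω = 2368.9836×76/76 = 2368.9836 rpm, dir flips to −; running = −2368.9836
Stage 4 [82T→20T]: ω = 2368.9836×82/20 = 9712.8328 rpm, dir flips to +; running = +9712.8328
Stage 5 [92T→25T]: ω = 9712.8328×92/25 = 35743.2247 rpm, dir flips to −; running = −35743.2247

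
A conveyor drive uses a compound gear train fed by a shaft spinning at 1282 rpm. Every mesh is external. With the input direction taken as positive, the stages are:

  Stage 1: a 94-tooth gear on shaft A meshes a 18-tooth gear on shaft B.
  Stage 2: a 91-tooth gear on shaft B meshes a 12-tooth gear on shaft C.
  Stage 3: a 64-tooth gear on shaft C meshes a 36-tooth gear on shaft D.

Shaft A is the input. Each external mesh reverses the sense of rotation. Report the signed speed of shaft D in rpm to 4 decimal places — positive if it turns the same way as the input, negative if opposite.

Stage 1 [94T→18T]: ω = 1282.0000×94/18 = 6694.8889 rpm, dir flips to −; running = −6694.8889
Stage 2 [91T→12T]: ω = 6694.8889×91/12 = 50769.5741 rpm, dir flips to +; running = +50769.5741
Stage 3 [64T→36T]: ω = 50769.5741×64/36 = 90257.0206 rpm, dir flips to −; running = −90257.0206

-90257.0206 rpm (opposite to input, |ω| = 90257.0206 rpm)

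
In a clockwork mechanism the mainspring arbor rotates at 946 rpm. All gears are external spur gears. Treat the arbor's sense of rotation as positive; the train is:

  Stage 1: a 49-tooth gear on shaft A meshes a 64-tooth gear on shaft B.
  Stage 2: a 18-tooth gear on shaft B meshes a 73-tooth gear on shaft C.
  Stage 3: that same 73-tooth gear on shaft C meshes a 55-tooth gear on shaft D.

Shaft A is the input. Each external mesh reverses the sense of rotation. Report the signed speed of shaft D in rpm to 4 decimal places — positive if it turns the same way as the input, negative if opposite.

Stage 1 [49T→64T]: ω = 946.0000×49/64 = 724.2812 rpm, dir flips to −; running = −724.2812
Stage 2 [18T→73T]: ω = 724.2812×18/73 = 178.5899 rpm, dir flips to +; running = +178.5899
Stage 3 [73T→55T]: ω = 178.5899×73/55 = 237.0375 rpm, dir flips to −; running = −237.0375

-237.0375 rpm (opposite to input, |ω| = 237.0375 rpm)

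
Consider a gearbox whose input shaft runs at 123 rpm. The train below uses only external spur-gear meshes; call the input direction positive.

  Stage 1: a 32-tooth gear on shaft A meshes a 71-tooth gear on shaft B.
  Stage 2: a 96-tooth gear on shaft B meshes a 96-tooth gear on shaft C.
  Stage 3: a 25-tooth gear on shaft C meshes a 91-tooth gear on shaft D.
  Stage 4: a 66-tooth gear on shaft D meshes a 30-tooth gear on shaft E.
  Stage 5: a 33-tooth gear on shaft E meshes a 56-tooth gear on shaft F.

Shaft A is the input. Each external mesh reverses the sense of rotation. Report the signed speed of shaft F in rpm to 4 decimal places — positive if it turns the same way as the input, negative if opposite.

Stage 1 [32T→71T]: ω = 123.0000×32/71 = 55.4366 rpm, dir flips to −; running = −55.4366
Stage 2 [96T→96T]: ω = 55.4366×96/96 = 55.4366 rpm, dir flips to +; running = +55.4366
Stage 3 [25T→91T]: ω = 55.4366×25/91 = 15.2298 rpm, dir flips to −; running = −15.2298
Stage 4 [66T→30T]: ω = 15.2298×66/30 = 33.5056 rpm, dir flips to +; running = +33.5056
Stage 5 [33T→56T]: ω = 33.5056×33/56 = 19.7444 rpm, dir flips to −; running = −19.7444

-19.7444 rpm (opposite to input, |ω| = 19.7444 rpm)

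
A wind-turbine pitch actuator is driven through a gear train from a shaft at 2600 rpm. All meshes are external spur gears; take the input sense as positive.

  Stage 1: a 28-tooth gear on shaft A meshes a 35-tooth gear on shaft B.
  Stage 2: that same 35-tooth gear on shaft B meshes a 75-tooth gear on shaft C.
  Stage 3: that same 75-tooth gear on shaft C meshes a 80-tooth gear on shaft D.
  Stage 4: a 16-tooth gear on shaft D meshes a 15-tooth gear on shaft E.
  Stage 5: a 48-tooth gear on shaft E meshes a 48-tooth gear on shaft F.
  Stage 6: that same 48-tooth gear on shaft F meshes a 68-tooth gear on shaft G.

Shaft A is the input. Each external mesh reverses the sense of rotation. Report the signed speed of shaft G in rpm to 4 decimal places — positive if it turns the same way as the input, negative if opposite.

+685.1765 rpm (same as input, |ω| = 685.1765 rpm)

Stage 1 [28T→35T]: ω = 2600.0000×28/35 = 2080.0000 rpm, dir flips to −; running = −2080.0000
Stage 2 [35T→75T]: ω = 2080.0000×35/75 = 970.6667 rpm, dir flips to +; running = +970.6667
Stage 3 [75T→80T]: ω = 970.6667×75/80 = 910.0000 rpm, dir flips to −; running = −910.0000
Stage 4 [16T→15T]: ω = 910.0000×16/15 = 970.6667 rpm, dir flips to +; running = +970.6667
Stage 5 [48T→48T]: ω = 970.6667×48/48 = 970.6667 rpm, dir flips to −; running = −970.6667
Stage 6 [48T→68T]: ω = 970.6667×48/68 = 685.1765 rpm, dir flips to +; running = +685.1765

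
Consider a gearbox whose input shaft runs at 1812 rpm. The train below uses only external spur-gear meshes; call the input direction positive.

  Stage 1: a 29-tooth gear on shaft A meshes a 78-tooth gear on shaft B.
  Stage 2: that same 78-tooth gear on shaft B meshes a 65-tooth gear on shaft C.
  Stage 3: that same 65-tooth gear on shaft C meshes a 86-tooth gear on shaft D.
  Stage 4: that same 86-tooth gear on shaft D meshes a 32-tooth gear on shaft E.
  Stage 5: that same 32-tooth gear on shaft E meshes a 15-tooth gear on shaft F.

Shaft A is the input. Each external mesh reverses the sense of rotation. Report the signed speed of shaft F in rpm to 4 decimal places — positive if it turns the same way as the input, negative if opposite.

Stage 1 [29T→78T]: ω = 1812.0000×29/78 = 673.6923 rpm, dir flips to −; running = −673.6923
Stage 2 [78T→65T]: ω = 673.6923×78/65 = 808.4308 rpm, dir flips to +; running = +808.4308
Stage 3 [65T→86T]: ω = 808.4308×65/86 = 611.0233 rpm, dir flips to −; running = −611.0233
Stage 4 [86T→32T]: ω = 611.0233×86/32 = 1642.1250 rpm, dir flips to +; running = +1642.1250
Stage 5 [32T→15T]: ω = 1642.1250×32/15 = 3503.2000 rpm, dir flips to −; running = −3503.2000

-3503.2000 rpm (opposite to input, |ω| = 3503.2000 rpm)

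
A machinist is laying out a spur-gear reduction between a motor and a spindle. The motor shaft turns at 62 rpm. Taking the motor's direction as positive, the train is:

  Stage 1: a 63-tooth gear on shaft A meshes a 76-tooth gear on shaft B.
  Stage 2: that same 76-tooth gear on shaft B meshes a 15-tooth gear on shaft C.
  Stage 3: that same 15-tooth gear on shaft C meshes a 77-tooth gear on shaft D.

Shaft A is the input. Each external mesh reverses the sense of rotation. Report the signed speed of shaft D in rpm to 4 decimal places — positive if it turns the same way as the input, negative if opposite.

-50.7273 rpm (opposite to input, |ω| = 50.7273 rpm)

Stage 1 [63T→76T]: ω = 62.0000×63/76 = 51.3947 rpm, dir flips to −; running = −51.3947
Stage 2 [76T→15T]: ω = 51.3947×76/15 = 260.4000 rpm, dir flips to +; running = +260.4000
Stage 3 [15T→77T]: ω = 260.4000×15/77 = 50.7273 rpm, dir flips to −; running = −50.7273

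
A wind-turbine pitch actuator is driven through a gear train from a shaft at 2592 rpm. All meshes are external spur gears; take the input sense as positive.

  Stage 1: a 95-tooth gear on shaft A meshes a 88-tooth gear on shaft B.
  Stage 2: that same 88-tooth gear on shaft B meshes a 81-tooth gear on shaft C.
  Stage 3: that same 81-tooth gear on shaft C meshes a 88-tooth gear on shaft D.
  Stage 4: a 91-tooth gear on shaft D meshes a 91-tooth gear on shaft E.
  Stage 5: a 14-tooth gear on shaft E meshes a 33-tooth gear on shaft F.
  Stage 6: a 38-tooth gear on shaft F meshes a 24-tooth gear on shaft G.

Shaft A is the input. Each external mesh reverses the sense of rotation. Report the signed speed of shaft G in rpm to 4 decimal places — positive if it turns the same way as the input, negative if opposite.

+1879.5868 rpm (same as input, |ω| = 1879.5868 rpm)

Stage 1 [95T→88T]: ω = 2592.0000×95/88 = 2798.1818 rpm, dir flips to −; running = −2798.1818
Stage 2 [88T→81T]: ω = 2798.1818×88/81 = 3040.0000 rpm, dir flips to +; running = +3040.0000
Stage 3 [81T→88T]: ω = 3040.0000×81/88 = 2798.1818 rpm, dir flips to −; running = −2798.1818
Stage 4 [91T→91T]: ω = 2798.1818×91/91 = 2798.1818 rpm, dir flips to +; running = +2798.1818
Stage 5 [14T→33T]: ω = 2798.1818×14/33 = 1187.1074 rpm, dir flips to −; running = −1187.1074
Stage 6 [38T→24T]: ω = 1187.1074×38/24 = 1879.5868 rpm, dir flips to +; running = +1879.5868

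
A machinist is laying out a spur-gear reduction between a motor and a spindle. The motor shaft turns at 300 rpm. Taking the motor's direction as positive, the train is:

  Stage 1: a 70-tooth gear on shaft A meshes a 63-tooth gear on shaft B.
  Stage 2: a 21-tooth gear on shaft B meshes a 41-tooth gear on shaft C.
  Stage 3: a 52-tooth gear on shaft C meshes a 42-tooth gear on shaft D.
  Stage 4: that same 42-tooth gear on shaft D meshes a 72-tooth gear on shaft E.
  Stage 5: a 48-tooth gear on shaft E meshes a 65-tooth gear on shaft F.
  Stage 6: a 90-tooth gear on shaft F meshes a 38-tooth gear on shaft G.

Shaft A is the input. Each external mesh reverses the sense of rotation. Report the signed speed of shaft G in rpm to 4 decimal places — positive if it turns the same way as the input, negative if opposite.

Stage 1 [70T→63T]: ω = 300.0000×70/63 = 333.3333 rpm, dir flips to −; running = −333.3333
Stage 2 [21T→41T]: ω = 333.3333×21/41 = 170.7317 rpm, dir flips to +; running = +170.7317
Stage 3 [52T→42T]: ω = 170.7317×52/42 = 211.3821 rpm, dir flips to −; running = −211.3821
Stage 4 [42T→72T]: ω = 211.3821×42/72 = 123.3062 rpm, dir flips to +; running = +123.3062
Stage 5 [48T→65T]: ω = 123.3062×48/65 = 91.0569 rpm, dir flips to −; running = −91.0569
Stage 6 [90T→38T]: ω = 91.0569×90/38 = 215.6611 rpm, dir flips to +; running = +215.6611

+215.6611 rpm (same as input, |ω| = 215.6611 rpm)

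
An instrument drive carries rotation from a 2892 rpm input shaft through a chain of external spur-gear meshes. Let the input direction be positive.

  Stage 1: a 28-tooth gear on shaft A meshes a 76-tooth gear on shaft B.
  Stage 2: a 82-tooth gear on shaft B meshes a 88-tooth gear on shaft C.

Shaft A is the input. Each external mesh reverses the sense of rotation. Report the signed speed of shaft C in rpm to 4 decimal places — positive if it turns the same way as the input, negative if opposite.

Stage 1 [28T→76T]: ω = 2892.0000×28/76 = 1065.4737 rpm, dir flips to −; running = −1065.4737
Stage 2 [82T→88T]: ω = 1065.4737×82/88 = 992.8278 rpm, dir flips to +; running = +992.8278

+992.8278 rpm (same as input, |ω| = 992.8278 rpm)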